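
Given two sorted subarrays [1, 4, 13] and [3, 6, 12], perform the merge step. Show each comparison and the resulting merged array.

Merging process:

Compare 1 vs 3: take 1 from left. Merged: [1]
Compare 4 vs 3: take 3 from right. Merged: [1, 3]
Compare 4 vs 6: take 4 from left. Merged: [1, 3, 4]
Compare 13 vs 6: take 6 from right. Merged: [1, 3, 4, 6]
Compare 13 vs 12: take 12 from right. Merged: [1, 3, 4, 6, 12]
Append remaining from left: [13]. Merged: [1, 3, 4, 6, 12, 13]

Final merged array: [1, 3, 4, 6, 12, 13]
Total comparisons: 5

The merged array is [1, 3, 4, 6, 12, 13], requiring 5 comparisons. The merge step runs in O(n) time where n is the total number of elements.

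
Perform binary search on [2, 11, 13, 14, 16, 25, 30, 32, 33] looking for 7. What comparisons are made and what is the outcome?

Binary search for 7 in [2, 11, 13, 14, 16, 25, 30, 32, 33]:

lo=0, hi=8, mid=4, arr[mid]=16 -> 16 > 7, search left half
lo=0, hi=3, mid=1, arr[mid]=11 -> 11 > 7, search left half
lo=0, hi=0, mid=0, arr[mid]=2 -> 2 < 7, search right half
lo=1 > hi=0, target 7 not found

Binary search determines that 7 is not in the array after 3 comparisons. The search space was exhausted without finding the target.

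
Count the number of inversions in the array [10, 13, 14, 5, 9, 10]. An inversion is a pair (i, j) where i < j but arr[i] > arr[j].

Finding inversions in [10, 13, 14, 5, 9, 10]:

(0, 3): arr[0]=10 > arr[3]=5
(0, 4): arr[0]=10 > arr[4]=9
(1, 3): arr[1]=13 > arr[3]=5
(1, 4): arr[1]=13 > arr[4]=9
(1, 5): arr[1]=13 > arr[5]=10
(2, 3): arr[2]=14 > arr[3]=5
(2, 4): arr[2]=14 > arr[4]=9
(2, 5): arr[2]=14 > arr[5]=10

Total inversions: 8

The array has 8 inversion(s): (0,3), (0,4), (1,3), (1,4), (1,5), (2,3), (2,4), (2,5). Each pair (i,j) satisfies i < j and arr[i] > arr[j].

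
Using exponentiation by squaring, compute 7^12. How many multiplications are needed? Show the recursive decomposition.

Computing 7^12 by squaring (build up from 7^1; each line after the first costs one multiplication):

7^1 = 7
7^2 = (7^1)^2 = 7^2 = 49
7^3 = 7 * 7^2 = 7 * 49 = 343
7^6 = (7^3)^2 = 343^2 = 117649
7^12 = (7^6)^2 = 117649^2 = 13841287201

Result: 13841287201
Multiplications needed: 4 (4 lines after 7^1)

7^12 = 13841287201. Using exponentiation by squaring, this requires 4 multiplications. The key idea: if the exponent is even, square the half-power; if odd, multiply by the base once.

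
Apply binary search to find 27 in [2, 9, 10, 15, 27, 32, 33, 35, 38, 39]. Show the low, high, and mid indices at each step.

Binary search for 27 in [2, 9, 10, 15, 27, 32, 33, 35, 38, 39]:

lo=0, hi=9, mid=4, arr[mid]=27 -> Found target at index 4!

Binary search finds 27 at index 4 after 1 comparisons. The search repeatedly halves the search space by comparing with the middle element.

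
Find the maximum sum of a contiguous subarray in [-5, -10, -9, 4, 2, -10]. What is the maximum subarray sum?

Using Kadane's algorithm on [-5, -10, -9, 4, 2, -10]:

Scanning through the array:
Position 1 (value -10): max_ending_here = -10, max_so_far = -5
Position 2 (value -9): max_ending_here = -9, max_so_far = -5
Position 3 (value 4): max_ending_here = 4, max_so_far = 4
Position 4 (value 2): max_ending_here = 6, max_so_far = 6
Position 5 (value -10): max_ending_here = -4, max_so_far = 6

Maximum subarray: [4, 2]
Maximum sum: 6

The maximum subarray is [4, 2] with sum 6. This subarray runs from index 3 to index 4.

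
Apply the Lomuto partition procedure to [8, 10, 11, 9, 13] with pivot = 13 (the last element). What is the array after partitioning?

Lomuto partition with pivot = 13:

Initial array: [8, 10, 11, 9, 13]

arr[0]=8 <= 13: swap with position 0, array becomes [8, 10, 11, 9, 13]
arr[1]=10 <= 13: swap with position 1, array becomes [8, 10, 11, 9, 13]
arr[2]=11 <= 13: swap with position 2, array becomes [8, 10, 11, 9, 13]
arr[3]=9 <= 13: swap with position 3, array becomes [8, 10, 11, 9, 13]

Place pivot at position 4: [8, 10, 11, 9, 13]
Pivot position: 4

After partitioning with pivot 13, the array becomes [8, 10, 11, 9, 13]. The pivot is placed at index 4. All elements to the left of the pivot are <= 13, and all elements to the right are > 13.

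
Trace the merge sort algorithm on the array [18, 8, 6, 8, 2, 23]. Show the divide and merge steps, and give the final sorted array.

Merge sort trace:

Split: [18, 8, 6, 8, 2, 23] -> [18, 8, 6] and [8, 2, 23]
  Split: [18, 8, 6] -> [18] and [8, 6]
    Split: [8, 6] -> [8] and [6]
    Merge: [8] + [6] -> [6, 8]
  Merge: [18] + [6, 8] -> [6, 8, 18]
  Split: [8, 2, 23] -> [8] and [2, 23]
    Split: [2, 23] -> [2] and [23]
    Merge: [2] + [23] -> [2, 23]
  Merge: [8] + [2, 23] -> [2, 8, 23]
Merge: [6, 8, 18] + [2, 8, 23] -> [2, 6, 8, 8, 18, 23]

Final sorted array: [2, 6, 8, 8, 18, 23]

The merge sort proceeds by recursively splitting the array and merging sorted halves.
After all merges, the sorted array is [2, 6, 8, 8, 18, 23].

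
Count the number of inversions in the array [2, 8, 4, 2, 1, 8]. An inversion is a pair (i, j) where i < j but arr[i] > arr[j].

Finding inversions in [2, 8, 4, 2, 1, 8]:

(0, 4): arr[0]=2 > arr[4]=1
(1, 2): arr[1]=8 > arr[2]=4
(1, 3): arr[1]=8 > arr[3]=2
(1, 4): arr[1]=8 > arr[4]=1
(2, 3): arr[2]=4 > arr[3]=2
(2, 4): arr[2]=4 > arr[4]=1
(3, 4): arr[3]=2 > arr[4]=1

Total inversions: 7

The array has 7 inversion(s): (0,4), (1,2), (1,3), (1,4), (2,3), (2,4), (3,4). Each pair (i,j) satisfies i < j and arr[i] > arr[j].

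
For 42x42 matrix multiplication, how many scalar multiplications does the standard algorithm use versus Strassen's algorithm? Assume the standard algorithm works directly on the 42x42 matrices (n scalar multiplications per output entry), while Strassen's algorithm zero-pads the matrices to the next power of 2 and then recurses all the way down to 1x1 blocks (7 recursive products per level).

Matrix multiplication for 42x42 matrices:

Strassen's algorithm requires power-of-2 dimensions. Pad 42x42 to 64x64 (next power of 2).

Standard algorithm: 42^3 = 74088 multiplications
Strassen's algorithm: 7^(log2(64)) = 7^6 = 117649 multiplications
Difference: 74088 - 117649 = -43561 (Strassen uses MORE here due to padding overhead — for small or just-over-power-of-2 n, padding can outweigh the per-level savings)

Standard: 74088 multiplications (42^3). Strassen: 117649 multiplications (7^6, after padding to 64x64). Strassen reduces 8 recursive multiplications to 7 at each level.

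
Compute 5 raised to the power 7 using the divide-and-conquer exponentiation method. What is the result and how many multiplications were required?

Computing 5^7 by squaring (build up from 5^1; each line after the first costs one multiplication):

5^1 = 5
5^2 = (5^1)^2 = 5^2 = 25
5^3 = 5 * 5^2 = 5 * 25 = 125
5^6 = (5^3)^2 = 125^2 = 15625
5^7 = 5 * 5^6 = 5 * 15625 = 78125

Result: 78125
Multiplications needed: 4 (4 lines after 5^1)

5^7 = 78125. Using exponentiation by squaring, this requires 4 multiplications. The key idea: if the exponent is even, square the half-power; if odd, multiply by the base once.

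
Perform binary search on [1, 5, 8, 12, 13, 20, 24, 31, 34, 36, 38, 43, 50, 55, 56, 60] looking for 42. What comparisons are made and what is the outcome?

Binary search for 42 in [1, 5, 8, 12, 13, 20, 24, 31, 34, 36, 38, 43, 50, 55, 56, 60]:

lo=0, hi=15, mid=7, arr[mid]=31 -> 31 < 42, search right half
lo=8, hi=15, mid=11, arr[mid]=43 -> 43 > 42, search left half
lo=8, hi=10, mid=9, arr[mid]=36 -> 36 < 42, search right half
lo=10, hi=10, mid=10, arr[mid]=38 -> 38 < 42, search right half
lo=11 > hi=10, target 42 not found

Binary search determines that 42 is not in the array after 4 comparisons. The search space was exhausted without finding the target.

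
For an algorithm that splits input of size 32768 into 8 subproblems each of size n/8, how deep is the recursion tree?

For divide and conquer with division factor 8:

Problem sizes at each level:
Level 0: 32768
Level 1: 4096
Level 2: 512
Level 3: 64
Level 4: 8
Level 5: 1

The root is level 0 and the size-1 base case is level 5 (the tree spans levels 0 through 5, i.e. 6 levels counting the root), so the depth is the number of divisions: log_8(32768) = 5

The recursion tree depth is log_8(32768) = 5. At each level, the problem size is divided by 8, so it takes 5 divisions to reduce to a base case of size 1. The algorithm makes 8 recursive calls at each level.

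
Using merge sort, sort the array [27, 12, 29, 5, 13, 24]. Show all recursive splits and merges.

Merge sort trace:

Split: [27, 12, 29, 5, 13, 24] -> [27, 12, 29] and [5, 13, 24]
  Split: [27, 12, 29] -> [27] and [12, 29]
    Split: [12, 29] -> [12] and [29]
    Merge: [12] + [29] -> [12, 29]
  Merge: [27] + [12, 29] -> [12, 27, 29]
  Split: [5, 13, 24] -> [5] and [13, 24]
    Split: [13, 24] -> [13] and [24]
    Merge: [13] + [24] -> [13, 24]
  Merge: [5] + [13, 24] -> [5, 13, 24]
Merge: [12, 27, 29] + [5, 13, 24] -> [5, 12, 13, 24, 27, 29]

Final sorted array: [5, 12, 13, 24, 27, 29]

The merge sort proceeds by recursively splitting the array and merging sorted halves.
After all merges, the sorted array is [5, 12, 13, 24, 27, 29].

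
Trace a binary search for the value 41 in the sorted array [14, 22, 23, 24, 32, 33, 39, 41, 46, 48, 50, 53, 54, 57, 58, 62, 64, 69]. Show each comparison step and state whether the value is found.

Binary search for 41 in [14, 22, 23, 24, 32, 33, 39, 41, 46, 48, 50, 53, 54, 57, 58, 62, 64, 69]:

lo=0, hi=17, mid=8, arr[mid]=46 -> 46 > 41, search left half
lo=0, hi=7, mid=3, arr[mid]=24 -> 24 < 41, search right half
lo=4, hi=7, mid=5, arr[mid]=33 -> 33 < 41, search right half
lo=6, hi=7, mid=6, arr[mid]=39 -> 39 < 41, search right half
lo=7, hi=7, mid=7, arr[mid]=41 -> Found target at index 7!

Binary search finds 41 at index 7 after 5 comparisons. The search repeatedly halves the search space by comparing with the middle element.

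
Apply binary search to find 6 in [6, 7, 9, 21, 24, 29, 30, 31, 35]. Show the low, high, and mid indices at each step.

Binary search for 6 in [6, 7, 9, 21, 24, 29, 30, 31, 35]:

lo=0, hi=8, mid=4, arr[mid]=24 -> 24 > 6, search left half
lo=0, hi=3, mid=1, arr[mid]=7 -> 7 > 6, search left half
lo=0, hi=0, mid=0, arr[mid]=6 -> Found target at index 0!

Binary search finds 6 at index 0 after 3 comparisons. The search repeatedly halves the search space by comparing with the middle element.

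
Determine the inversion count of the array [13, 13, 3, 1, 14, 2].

Finding inversions in [13, 13, 3, 1, 14, 2]:

(0, 2): arr[0]=13 > arr[2]=3
(0, 3): arr[0]=13 > arr[3]=1
(0, 5): arr[0]=13 > arr[5]=2
(1, 2): arr[1]=13 > arr[2]=3
(1, 3): arr[1]=13 > arr[3]=1
(1, 5): arr[1]=13 > arr[5]=2
(2, 3): arr[2]=3 > arr[3]=1
(2, 5): arr[2]=3 > arr[5]=2
(4, 5): arr[4]=14 > arr[5]=2

Total inversions: 9

The array has 9 inversion(s): (0,2), (0,3), (0,5), (1,2), (1,3), (1,5), (2,3), (2,5), (4,5). Each pair (i,j) satisfies i < j and arr[i] > arr[j].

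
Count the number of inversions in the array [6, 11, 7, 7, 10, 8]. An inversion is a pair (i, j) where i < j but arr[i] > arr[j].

Finding inversions in [6, 11, 7, 7, 10, 8]:

(1, 2): arr[1]=11 > arr[2]=7
(1, 3): arr[1]=11 > arr[3]=7
(1, 4): arr[1]=11 > arr[4]=10
(1, 5): arr[1]=11 > arr[5]=8
(4, 5): arr[4]=10 > arr[5]=8

Total inversions: 5

The array has 5 inversion(s): (1,2), (1,3), (1,4), (1,5), (4,5). Each pair (i,j) satisfies i < j and arr[i] > arr[j].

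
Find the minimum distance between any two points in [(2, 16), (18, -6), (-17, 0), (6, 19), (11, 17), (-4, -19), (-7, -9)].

Computing all pairwise distances among 7 points:

d((2, 16), (18, -6)) = 27.2029
d((2, 16), (-17, 0)) = 24.8395
d((2, 16), (6, 19)) = 5.0 <-- minimum
d((2, 16), (11, 17)) = 9.0554
d((2, 16), (-4, -19)) = 35.5106
d((2, 16), (-7, -9)) = 26.5707
d((18, -6), (-17, 0)) = 35.5106
d((18, -6), (6, 19)) = 27.7308
d((18, -6), (11, 17)) = 24.0416
d((18, -6), (-4, -19)) = 25.5539
d((18, -6), (-7, -9)) = 25.1794
d((-17, 0), (6, 19)) = 29.8329
d((-17, 0), (11, 17)) = 32.7567
d((-17, 0), (-4, -19)) = 23.0217
d((-17, 0), (-7, -9)) = 13.4536
d((6, 19), (11, 17)) = 5.3852
d((6, 19), (-4, -19)) = 39.2938
d((6, 19), (-7, -9)) = 30.8707
d((11, 17), (-4, -19)) = 39.0
d((11, 17), (-7, -9)) = 31.6228
d((-4, -19), (-7, -9)) = 10.4403

Closest pair: (2, 16) and (6, 19) with distance 5.0

The closest pair is (2, 16) and (6, 19) with Euclidean distance 5.0. For 7 points, brute-force pairwise comparison is shown above. For large n, the divide-and-conquer algorithm (sort by x, recurse on halves, check the dividing strip) achieves O(n log n).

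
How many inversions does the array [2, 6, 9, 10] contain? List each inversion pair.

Finding inversions in [2, 6, 9, 10]:


Total inversions: 0

The array has 0 inversions. It is already sorted.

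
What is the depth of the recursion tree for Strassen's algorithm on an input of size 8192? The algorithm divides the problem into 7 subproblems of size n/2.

For divide and conquer with division factor 2:

Problem sizes at each level:
Level 0: 8192
Level 1: 4096
Level 2: 2048
Level 3: 1024
Level 4: 512
Level 5: 256
Level 6: 128
Level 7: 64
Level 8: 32
Level 9: 16
Level 10: 8
Level 11: 4
Level 12: 2
Level 13: 1

The root is level 0 and the size-1 base case is level 13 (the tree spans levels 0 through 13, i.e. 14 levels counting the root), so the depth is the number of divisions: log_2(8192) = 13

The recursion tree depth is log_2(8192) = 13. At each level, the problem size is divided by 2, so it takes 13 divisions to reduce to a base case of size 1. The algorithm makes 7 recursive calls at each level.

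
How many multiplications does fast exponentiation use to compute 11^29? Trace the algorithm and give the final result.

Computing 11^29 by squaring (build up from 11^1; each line after the first costs one multiplication):

11^1 = 11
11^2 = (11^1)^2 = 11^2 = 121
11^3 = 11 * 11^2 = 11 * 121 = 1331
11^6 = (11^3)^2 = 1331^2 = 1771561
11^7 = 11 * 11^6 = 11 * 1771561 = 19487171
11^14 = (11^7)^2 = 19487171^2 = 379749833583241
11^28 = (11^14)^2 = 379749833583241^2 = 144209936106499234037676064081
11^29 = 11 * 11^28 = 11 * 144209936106499234037676064081 = 1586309297171491574414436704891

Result: 1586309297171491574414436704891
Multiplications needed: 7 (7 lines after 11^1)

11^29 = 1586309297171491574414436704891. Using exponentiation by squaring, this requires 7 multiplications. The key idea: if the exponent is even, square the half-power; if odd, multiply by the base once.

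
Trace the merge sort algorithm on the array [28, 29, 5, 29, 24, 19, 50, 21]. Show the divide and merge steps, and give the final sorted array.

Merge sort trace:

Split: [28, 29, 5, 29, 24, 19, 50, 21] -> [28, 29, 5, 29] and [24, 19, 50, 21]
  Split: [28, 29, 5, 29] -> [28, 29] and [5, 29]
    Split: [28, 29] -> [28] and [29]
    Merge: [28] + [29] -> [28, 29]
    Split: [5, 29] -> [5] and [29]
    Merge: [5] + [29] -> [5, 29]
  Merge: [28, 29] + [5, 29] -> [5, 28, 29, 29]
  Split: [24, 19, 50, 21] -> [24, 19] and [50, 21]
    Split: [24, 19] -> [24] and [19]
    Merge: [24] + [19] -> [19, 24]
    Split: [50, 21] -> [50] and [21]
    Merge: [50] + [21] -> [21, 50]
  Merge: [19, 24] + [21, 50] -> [19, 21, 24, 50]
Merge: [5, 28, 29, 29] + [19, 21, 24, 50] -> [5, 19, 21, 24, 28, 29, 29, 50]

Final sorted array: [5, 19, 21, 24, 28, 29, 29, 50]

The merge sort proceeds by recursively splitting the array and merging sorted halves.
After all merges, the sorted array is [5, 19, 21, 24, 28, 29, 29, 50].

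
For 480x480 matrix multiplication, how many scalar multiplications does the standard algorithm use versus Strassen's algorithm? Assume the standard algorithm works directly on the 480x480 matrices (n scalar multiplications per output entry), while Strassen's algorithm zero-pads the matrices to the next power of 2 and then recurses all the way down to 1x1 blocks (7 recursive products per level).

Matrix multiplication for 480x480 matrices:

Strassen's algorithm requires power-of-2 dimensions. Pad 480x480 to 512x512 (next power of 2).

Standard algorithm: 480^3 = 110592000 multiplications
Strassen's algorithm: 7^(log2(512)) = 7^9 = 40353607 multiplications
Savings: 110592000 - 40353607 = 70238393 multiplications

Standard: 110592000 multiplications (480^3). Strassen: 40353607 multiplications (7^9, after padding to 512x512). Strassen reduces 8 recursive multiplications to 7 at each level.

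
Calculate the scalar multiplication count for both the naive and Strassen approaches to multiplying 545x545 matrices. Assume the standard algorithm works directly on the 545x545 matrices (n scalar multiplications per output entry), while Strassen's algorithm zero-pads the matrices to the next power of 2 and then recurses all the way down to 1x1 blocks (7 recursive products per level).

Matrix multiplication for 545x545 matrices:

Strassen's algorithm requires power-of-2 dimensions. Pad 545x545 to 1024x1024 (next power of 2).

Standard algorithm: 545^3 = 161878625 multiplications
Strassen's algorithm: 7^(log2(1024)) = 7^10 = 282475249 multiplications
Difference: 161878625 - 282475249 = -120596624 (Strassen uses MORE here due to padding overhead — for small or just-over-power-of-2 n, padding can outweigh the per-level savings)

Standard: 161878625 multiplications (545^3). Strassen: 282475249 multiplications (7^10, after padding to 1024x1024). Strassen reduces 8 recursive multiplications to 7 at each level.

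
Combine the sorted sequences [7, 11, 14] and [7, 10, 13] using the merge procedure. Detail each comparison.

Merging process:

Compare 7 vs 7: take 7 from left. Merged: [7]
Compare 11 vs 7: take 7 from right. Merged: [7, 7]
Compare 11 vs 10: take 10 from right. Merged: [7, 7, 10]
Compare 11 vs 13: take 11 from left. Merged: [7, 7, 10, 11]
Compare 14 vs 13: take 13 from right. Merged: [7, 7, 10, 11, 13]
Append remaining from left: [14]. Merged: [7, 7, 10, 11, 13, 14]

Final merged array: [7, 7, 10, 11, 13, 14]
Total comparisons: 5

The merged array is [7, 7, 10, 11, 13, 14], requiring 5 comparisons. The merge step runs in O(n) time where n is the total number of elements.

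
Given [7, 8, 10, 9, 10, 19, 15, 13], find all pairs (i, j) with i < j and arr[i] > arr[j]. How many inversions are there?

Finding inversions in [7, 8, 10, 9, 10, 19, 15, 13]:

(2, 3): arr[2]=10 > arr[3]=9
(5, 6): arr[5]=19 > arr[6]=15
(5, 7): arr[5]=19 > arr[7]=13
(6, 7): arr[6]=15 > arr[7]=13

Total inversions: 4

The array has 4 inversion(s): (2,3), (5,6), (5,7), (6,7). Each pair (i,j) satisfies i < j and arr[i] > arr[j].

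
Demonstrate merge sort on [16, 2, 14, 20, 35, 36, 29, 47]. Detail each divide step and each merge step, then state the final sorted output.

Merge sort trace:

Split: [16, 2, 14, 20, 35, 36, 29, 47] -> [16, 2, 14, 20] and [35, 36, 29, 47]
  Split: [16, 2, 14, 20] -> [16, 2] and [14, 20]
    Split: [16, 2] -> [16] and [2]
    Merge: [16] + [2] -> [2, 16]
    Split: [14, 20] -> [14] and [20]
    Merge: [14] + [20] -> [14, 20]
  Merge: [2, 16] + [14, 20] -> [2, 14, 16, 20]
  Split: [35, 36, 29, 47] -> [35, 36] and [29, 47]
    Split: [35, 36] -> [35] and [36]
    Merge: [35] + [36] -> [35, 36]
    Split: [29, 47] -> [29] and [47]
    Merge: [29] + [47] -> [29, 47]
  Merge: [35, 36] + [29, 47] -> [29, 35, 36, 47]
Merge: [2, 14, 16, 20] + [29, 35, 36, 47] -> [2, 14, 16, 20, 29, 35, 36, 47]

Final sorted array: [2, 14, 16, 20, 29, 35, 36, 47]

The merge sort proceeds by recursively splitting the array and merging sorted halves.
After all merges, the sorted array is [2, 14, 16, 20, 29, 35, 36, 47].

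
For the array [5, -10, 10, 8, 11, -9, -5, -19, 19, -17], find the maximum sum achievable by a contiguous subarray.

Using Kadane's algorithm on [5, -10, 10, 8, 11, -9, -5, -19, 19, -17]:

Scanning through the array:
Position 1 (value -10): max_ending_here = -5, max_so_far = 5
Position 2 (value 10): max_ending_here = 10, max_so_far = 10
Position 3 (value 8): max_ending_here = 18, max_so_far = 18
Position 4 (value 11): max_ending_here = 29, max_so_far = 29
Position 5 (value -9): max_ending_here = 20, max_so_far = 29
Position 6 (value -5): max_ending_here = 15, max_so_far = 29
Position 7 (value -19): max_ending_here = -4, max_so_far = 29
Position 8 (value 19): max_ending_here = 19, max_so_far = 29
Position 9 (value -17): max_ending_here = 2, max_so_far = 29

Maximum subarray: [10, 8, 11]
Maximum sum: 29

The maximum subarray is [10, 8, 11] with sum 29. This subarray runs from index 2 to index 4.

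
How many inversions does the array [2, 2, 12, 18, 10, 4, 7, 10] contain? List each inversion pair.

Finding inversions in [2, 2, 12, 18, 10, 4, 7, 10]:

(2, 4): arr[2]=12 > arr[4]=10
(2, 5): arr[2]=12 > arr[5]=4
(2, 6): arr[2]=12 > arr[6]=7
(2, 7): arr[2]=12 > arr[7]=10
(3, 4): arr[3]=18 > arr[4]=10
(3, 5): arr[3]=18 > arr[5]=4
(3, 6): arr[3]=18 > arr[6]=7
(3, 7): arr[3]=18 > arr[7]=10
(4, 5): arr[4]=10 > arr[5]=4
(4, 6): arr[4]=10 > arr[6]=7

Total inversions: 10

The array has 10 inversion(s): (2,4), (2,5), (2,6), (2,7), (3,4), (3,5), (3,6), (3,7), (4,5), (4,6). Each pair (i,j) satisfies i < j and arr[i] > arr[j].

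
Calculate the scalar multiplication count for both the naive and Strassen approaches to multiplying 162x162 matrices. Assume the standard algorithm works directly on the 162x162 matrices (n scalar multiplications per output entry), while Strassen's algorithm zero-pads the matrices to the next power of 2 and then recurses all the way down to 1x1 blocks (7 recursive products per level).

Matrix multiplication for 162x162 matrices:

Strassen's algorithm requires power-of-2 dimensions. Pad 162x162 to 256x256 (next power of 2).

Standard algorithm: 162^3 = 4251528 multiplications
Strassen's algorithm: 7^(log2(256)) = 7^8 = 5764801 multiplications
Difference: 4251528 - 5764801 = -1513273 (Strassen uses MORE here due to padding overhead — for small or just-over-power-of-2 n, padding can outweigh the per-level savings)

Standard: 4251528 multiplications (162^3). Strassen: 5764801 multiplications (7^8, after padding to 256x256). Strassen reduces 8 recursive multiplications to 7 at each level.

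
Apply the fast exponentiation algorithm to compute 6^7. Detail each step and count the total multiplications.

Computing 6^7 by squaring (build up from 6^1; each line after the first costs one multiplication):

6^1 = 6
6^2 = (6^1)^2 = 6^2 = 36
6^3 = 6 * 6^2 = 6 * 36 = 216
6^6 = (6^3)^2 = 216^2 = 46656
6^7 = 6 * 6^6 = 6 * 46656 = 279936

Result: 279936
Multiplications needed: 4 (4 lines after 6^1)

6^7 = 279936. Using exponentiation by squaring, this requires 4 multiplications. The key idea: if the exponent is even, square the half-power; if odd, multiply by the base once.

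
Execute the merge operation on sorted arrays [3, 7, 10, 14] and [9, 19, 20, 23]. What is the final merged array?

Merging process:

Compare 3 vs 9: take 3 from left. Merged: [3]
Compare 7 vs 9: take 7 from left. Merged: [3, 7]
Compare 10 vs 9: take 9 from right. Merged: [3, 7, 9]
Compare 10 vs 19: take 10 from left. Merged: [3, 7, 9, 10]
Compare 14 vs 19: take 14 from left. Merged: [3, 7, 9, 10, 14]
Append remaining from right: [19, 20, 23]. Merged: [3, 7, 9, 10, 14, 19, 20, 23]

Final merged array: [3, 7, 9, 10, 14, 19, 20, 23]
Total comparisons: 5

The merged array is [3, 7, 9, 10, 14, 19, 20, 23], requiring 5 comparisons. The merge step runs in O(n) time where n is the total number of elements.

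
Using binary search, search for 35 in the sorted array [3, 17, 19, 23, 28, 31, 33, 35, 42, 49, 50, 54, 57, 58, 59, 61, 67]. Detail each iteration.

Binary search for 35 in [3, 17, 19, 23, 28, 31, 33, 35, 42, 49, 50, 54, 57, 58, 59, 61, 67]:

lo=0, hi=16, mid=8, arr[mid]=42 -> 42 > 35, search left half
lo=0, hi=7, mid=3, arr[mid]=23 -> 23 < 35, search right half
lo=4, hi=7, mid=5, arr[mid]=31 -> 31 < 35, search right half
lo=6, hi=7, mid=6, arr[mid]=33 -> 33 < 35, search right half
lo=7, hi=7, mid=7, arr[mid]=35 -> Found target at index 7!

Binary search finds 35 at index 7 after 5 comparisons. The search repeatedly halves the search space by comparing with the middle element.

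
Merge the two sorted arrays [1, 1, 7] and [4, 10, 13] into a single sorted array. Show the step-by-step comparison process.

Merging process:

Compare 1 vs 4: take 1 from left. Merged: [1]
Compare 1 vs 4: take 1 from left. Merged: [1, 1]
Compare 7 vs 4: take 4 from right. Merged: [1, 1, 4]
Compare 7 vs 10: take 7 from left. Merged: [1, 1, 4, 7]
Append remaining from right: [10, 13]. Merged: [1, 1, 4, 7, 10, 13]

Final merged array: [1, 1, 4, 7, 10, 13]
Total comparisons: 4

The merged array is [1, 1, 4, 7, 10, 13], requiring 4 comparisons. The merge step runs in O(n) time where n is the total number of elements.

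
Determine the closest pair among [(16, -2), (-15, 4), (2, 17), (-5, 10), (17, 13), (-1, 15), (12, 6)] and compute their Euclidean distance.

Computing all pairwise distances among 7 points:

d((16, -2), (-15, 4)) = 31.5753
d((16, -2), (2, 17)) = 23.6008
d((16, -2), (-5, 10)) = 24.1868
d((16, -2), (17, 13)) = 15.0333
d((16, -2), (-1, 15)) = 24.0416
d((16, -2), (12, 6)) = 8.9443
d((-15, 4), (2, 17)) = 21.4009
d((-15, 4), (-5, 10)) = 11.6619
d((-15, 4), (17, 13)) = 33.2415
d((-15, 4), (-1, 15)) = 17.8045
d((-15, 4), (12, 6)) = 27.074
d((2, 17), (-5, 10)) = 9.8995
d((2, 17), (17, 13)) = 15.5242
d((2, 17), (-1, 15)) = 3.6056 <-- minimum
d((2, 17), (12, 6)) = 14.8661
d((-5, 10), (17, 13)) = 22.2036
d((-5, 10), (-1, 15)) = 6.4031
d((-5, 10), (12, 6)) = 17.4642
d((17, 13), (-1, 15)) = 18.1108
d((17, 13), (12, 6)) = 8.6023
d((-1, 15), (12, 6)) = 15.8114

Closest pair: (2, 17) and (-1, 15) with distance 3.6056

The closest pair is (2, 17) and (-1, 15) with Euclidean distance 3.6056. For 7 points, brute-force pairwise comparison is shown above. For large n, the divide-and-conquer algorithm (sort by x, recurse on halves, check the dividing strip) achieves O(n log n).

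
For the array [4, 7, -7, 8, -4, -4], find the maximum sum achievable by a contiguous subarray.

Using Kadane's algorithm on [4, 7, -7, 8, -4, -4]:

Scanning through the array:
Position 1 (value 7): max_ending_here = 11, max_so_far = 11
Position 2 (value -7): max_ending_here = 4, max_so_far = 11
Position 3 (value 8): max_ending_here = 12, max_so_far = 12
Position 4 (value -4): max_ending_here = 8, max_so_far = 12
Position 5 (value -4): max_ending_here = 4, max_so_far = 12

Maximum subarray: [4, 7, -7, 8]
Maximum sum: 12

The maximum subarray is [4, 7, -7, 8] with sum 12. This subarray runs from index 0 to index 3.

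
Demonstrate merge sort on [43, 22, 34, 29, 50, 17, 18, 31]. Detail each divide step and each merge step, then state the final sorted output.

Merge sort trace:

Split: [43, 22, 34, 29, 50, 17, 18, 31] -> [43, 22, 34, 29] and [50, 17, 18, 31]
  Split: [43, 22, 34, 29] -> [43, 22] and [34, 29]
    Split: [43, 22] -> [43] and [22]
    Merge: [43] + [22] -> [22, 43]
    Split: [34, 29] -> [34] and [29]
    Merge: [34] + [29] -> [29, 34]
  Merge: [22, 43] + [29, 34] -> [22, 29, 34, 43]
  Split: [50, 17, 18, 31] -> [50, 17] and [18, 31]
    Split: [50, 17] -> [50] and [17]
    Merge: [50] + [17] -> [17, 50]
    Split: [18, 31] -> [18] and [31]
    Merge: [18] + [31] -> [18, 31]
  Merge: [17, 50] + [18, 31] -> [17, 18, 31, 50]
Merge: [22, 29, 34, 43] + [17, 18, 31, 50] -> [17, 18, 22, 29, 31, 34, 43, 50]

Final sorted array: [17, 18, 22, 29, 31, 34, 43, 50]

The merge sort proceeds by recursively splitting the array and merging sorted halves.
After all merges, the sorted array is [17, 18, 22, 29, 31, 34, 43, 50].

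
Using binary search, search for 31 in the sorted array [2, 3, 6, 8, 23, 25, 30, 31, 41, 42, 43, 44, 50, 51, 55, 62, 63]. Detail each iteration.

Binary search for 31 in [2, 3, 6, 8, 23, 25, 30, 31, 41, 42, 43, 44, 50, 51, 55, 62, 63]:

lo=0, hi=16, mid=8, arr[mid]=41 -> 41 > 31, search left half
lo=0, hi=7, mid=3, arr[mid]=8 -> 8 < 31, search right half
lo=4, hi=7, mid=5, arr[mid]=25 -> 25 < 31, search right half
lo=6, hi=7, mid=6, arr[mid]=30 -> 30 < 31, search right half
lo=7, hi=7, mid=7, arr[mid]=31 -> Found target at index 7!

Binary search finds 31 at index 7 after 5 comparisons. The search repeatedly halves the search space by comparing with the middle element.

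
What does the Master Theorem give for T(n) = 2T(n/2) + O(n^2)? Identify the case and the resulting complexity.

Master Theorem for T(n) = 2T(n/2) + O(n^2):

a = 2, b = 2, c = 2
log_b(a) = log_2(2) = 1.0000

Case 3: c = 2 > log_2(2) = 1.0000
T(n) = O(n^2) = O(n^2)

For T(n) = 2T(n/2) + O(n^2): log_2(2) = 1.0000. This is Case 3 of the Master Theorem (c > log_b(a), work dominated by root), giving O(n^2).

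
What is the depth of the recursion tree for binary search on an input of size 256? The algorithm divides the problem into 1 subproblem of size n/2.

For divide and conquer with division factor 2:

Problem sizes at each level:
Level 0: 256
Level 1: 128
Level 2: 64
Level 3: 32
Level 4: 16
Level 5: 8
Level 6: 4
Level 7: 2
Level 8: 1

The root is level 0 and the size-1 base case is level 8 (the tree spans levels 0 through 8, i.e. 9 levels counting the root), so the depth is the number of divisions: log_2(256) = 8

The recursion tree depth is log_2(256) = 8. At each level, the problem size is divided by 2, so it takes 8 divisions to reduce to a base case of size 1. The algorithm makes 1 recursive call at each level.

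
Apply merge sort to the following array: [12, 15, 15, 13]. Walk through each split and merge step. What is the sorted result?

Merge sort trace:

Split: [12, 15, 15, 13] -> [12, 15] and [15, 13]
  Split: [12, 15] -> [12] and [15]
  Merge: [12] + [15] -> [12, 15]
  Split: [15, 13] -> [15] and [13]
  Merge: [15] + [13] -> [13, 15]
Merge: [12, 15] + [13, 15] -> [12, 13, 15, 15]

Final sorted array: [12, 13, 15, 15]

The merge sort proceeds by recursively splitting the array and merging sorted halves.
After all merges, the sorted array is [12, 13, 15, 15].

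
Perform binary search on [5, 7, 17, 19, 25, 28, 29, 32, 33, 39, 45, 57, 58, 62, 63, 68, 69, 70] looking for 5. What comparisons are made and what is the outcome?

Binary search for 5 in [5, 7, 17, 19, 25, 28, 29, 32, 33, 39, 45, 57, 58, 62, 63, 68, 69, 70]:

lo=0, hi=17, mid=8, arr[mid]=33 -> 33 > 5, search left half
lo=0, hi=7, mid=3, arr[mid]=19 -> 19 > 5, search left half
lo=0, hi=2, mid=1, arr[mid]=7 -> 7 > 5, search left half
lo=0, hi=0, mid=0, arr[mid]=5 -> Found target at index 0!

Binary search finds 5 at index 0 after 4 comparisons. The search repeatedly halves the search space by comparing with the middle element.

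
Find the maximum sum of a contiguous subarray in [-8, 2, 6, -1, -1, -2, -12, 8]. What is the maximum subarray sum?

Using Kadane's algorithm on [-8, 2, 6, -1, -1, -2, -12, 8]:

Scanning through the array:
Position 1 (value 2): max_ending_here = 2, max_so_far = 2
Position 2 (value 6): max_ending_here = 8, max_so_far = 8
Position 3 (value -1): max_ending_here = 7, max_so_far = 8
Position 4 (value -1): max_ending_here = 6, max_so_far = 8
Position 5 (value -2): max_ending_here = 4, max_so_far = 8
Position 6 (value -12): max_ending_here = -8, max_so_far = 8
Position 7 (value 8): max_ending_here = 8, max_so_far = 8

Maximum subarray: [2, 6]
Maximum sum: 8

The maximum subarray is [2, 6] with sum 8. This subarray runs from index 1 to index 2.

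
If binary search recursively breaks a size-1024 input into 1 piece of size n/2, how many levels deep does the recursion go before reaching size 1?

For divide and conquer with division factor 2:

Problem sizes at each level:
Level 0: 1024
Level 1: 512
Level 2: 256
Level 3: 128
Level 4: 64
Level 5: 32
Level 6: 16
Level 7: 8
Level 8: 4
Level 9: 2
Level 10: 1

The root is level 0 and the size-1 base case is level 10 (the tree spans levels 0 through 10, i.e. 11 levels counting the root), so the depth is the number of divisions: log_2(1024) = 10

The recursion tree depth is log_2(1024) = 10. At each level, the problem size is divided by 2, so it takes 10 divisions to reduce to a base case of size 1. The algorithm makes 1 recursive call at each level.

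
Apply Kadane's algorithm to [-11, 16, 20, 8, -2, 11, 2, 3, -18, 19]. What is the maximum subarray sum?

Using Kadane's algorithm on [-11, 16, 20, 8, -2, 11, 2, 3, -18, 19]:

Scanning through the array:
Position 1 (value 16): max_ending_here = 16, max_so_far = 16
Position 2 (value 20): max_ending_here = 36, max_so_far = 36
Position 3 (value 8): max_ending_here = 44, max_so_far = 44
Position 4 (value -2): max_ending_here = 42, max_so_far = 44
Position 5 (value 11): max_ending_here = 53, max_so_far = 53
Position 6 (value 2): max_ending_here = 55, max_so_far = 55
Position 7 (value 3): max_ending_here = 58, max_so_far = 58
Position 8 (value -18): max_ending_here = 40, max_so_far = 58
Position 9 (value 19): max_ending_here = 59, max_so_far = 59

Maximum subarray: [16, 20, 8, -2, 11, 2, 3, -18, 19]
Maximum sum: 59

The maximum subarray is [16, 20, 8, -2, 11, 2, 3, -18, 19] with sum 59. This subarray runs from index 1 to index 9.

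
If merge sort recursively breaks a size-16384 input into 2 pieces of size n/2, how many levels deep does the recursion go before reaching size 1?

For divide and conquer with division factor 2:

Problem sizes at each level:
Level 0: 16384
Level 1: 8192
Level 2: 4096
Level 3: 2048
Level 4: 1024
Level 5: 512
Level 6: 256
Level 7: 128
Level 8: 64
Level 9: 32
Level 10: 16
Level 11: 8
Level 12: 4
Level 13: 2
Level 14: 1

The root is level 0 and the size-1 base case is level 14 (the tree spans levels 0 through 14, i.e. 15 levels counting the root), so the depth is the number of divisions: log_2(16384) = 14

The recursion tree depth is log_2(16384) = 14. At each level, the problem size is divided by 2, so it takes 14 divisions to reduce to a base case of size 1. The algorithm makes 2 recursive calls at each level.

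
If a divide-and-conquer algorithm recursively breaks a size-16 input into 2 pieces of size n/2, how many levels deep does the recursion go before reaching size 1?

For divide and conquer with division factor 2:

Problem sizes at each level:
Level 0: 16
Level 1: 8
Level 2: 4
Level 3: 2
Level 4: 1

The root is level 0 and the size-1 base case is level 4 (the tree spans levels 0 through 4, i.e. 5 levels counting the root), so the depth is the number of divisions: log_2(16) = 4

The recursion tree depth is log_2(16) = 4. At each level, the problem size is divided by 2, so it takes 4 divisions to reduce to a base case of size 1. The algorithm makes 2 recursive calls at each level.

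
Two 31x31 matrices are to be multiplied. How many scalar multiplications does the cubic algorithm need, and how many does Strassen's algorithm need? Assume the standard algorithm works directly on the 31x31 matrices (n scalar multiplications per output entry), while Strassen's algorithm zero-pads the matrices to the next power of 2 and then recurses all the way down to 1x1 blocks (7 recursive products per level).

Matrix multiplication for 31x31 matrices:

Strassen's algorithm requires power-of-2 dimensions. Pad 31x31 to 32x32 (next power of 2).

Standard algorithm: 31^3 = 29791 multiplications
Strassen's algorithm: 7^(log2(32)) = 7^5 = 16807 multiplications
Savings: 29791 - 16807 = 12984 multiplications

Standard: 29791 multiplications (31^3). Strassen: 16807 multiplications (7^5, after padding to 32x32). Strassen reduces 8 recursive multiplications to 7 at each level.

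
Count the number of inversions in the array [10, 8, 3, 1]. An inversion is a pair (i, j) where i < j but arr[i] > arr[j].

Finding inversions in [10, 8, 3, 1]:

(0, 1): arr[0]=10 > arr[1]=8
(0, 2): arr[0]=10 > arr[2]=3
(0, 3): arr[0]=10 > arr[3]=1
(1, 2): arr[1]=8 > arr[2]=3
(1, 3): arr[1]=8 > arr[3]=1
(2, 3): arr[2]=3 > arr[3]=1

Total inversions: 6

The array has 6 inversion(s): (0,1), (0,2), (0,3), (1,2), (1,3), (2,3). Each pair (i,j) satisfies i < j and arr[i] > arr[j].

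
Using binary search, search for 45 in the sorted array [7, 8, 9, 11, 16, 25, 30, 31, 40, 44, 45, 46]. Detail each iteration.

Binary search for 45 in [7, 8, 9, 11, 16, 25, 30, 31, 40, 44, 45, 46]:

lo=0, hi=11, mid=5, arr[mid]=25 -> 25 < 45, search right half
lo=6, hi=11, mid=8, arr[mid]=40 -> 40 < 45, search right half
lo=9, hi=11, mid=10, arr[mid]=45 -> Found target at index 10!

Binary search finds 45 at index 10 after 3 comparisons. The search repeatedly halves the search space by comparing with the middle element.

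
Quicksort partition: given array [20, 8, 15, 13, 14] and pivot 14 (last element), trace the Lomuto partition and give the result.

Lomuto partition with pivot = 14:

Initial array: [20, 8, 15, 13, 14]

arr[0]=20 > 14: no swap
arr[1]=8 <= 14: swap with position 0, array becomes [8, 20, 15, 13, 14]
arr[2]=15 > 14: no swap
arr[3]=13 <= 14: swap with position 1, array becomes [8, 13, 15, 20, 14]

Place pivot at position 2: [8, 13, 14, 20, 15]
Pivot position: 2

After partitioning with pivot 14, the array becomes [8, 13, 14, 20, 15]. The pivot is placed at index 2. All elements to the left of the pivot are <= 14, and all elements to the right are > 14.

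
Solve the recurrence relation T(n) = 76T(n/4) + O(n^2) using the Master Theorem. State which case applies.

Master Theorem for T(n) = 76T(n/4) + O(n^2):

a = 76, b = 4, c = 2
log_b(a) = log_4(76) = 3.1240

Case 1: c = 2 < log_4(76) = 3.1240
T(n) = O(n^(log_4 76))

For T(n) = 76T(n/4) + O(n^2): log_4(76) = 3.1240. This is Case 1 of the Master Theorem (c < log_b(a), work dominated by leaves), giving O(n^(log_4 76)).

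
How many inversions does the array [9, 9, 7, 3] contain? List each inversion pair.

Finding inversions in [9, 9, 7, 3]:

(0, 2): arr[0]=9 > arr[2]=7
(0, 3): arr[0]=9 > arr[3]=3
(1, 2): arr[1]=9 > arr[2]=7
(1, 3): arr[1]=9 > arr[3]=3
(2, 3): arr[2]=7 > arr[3]=3

Total inversions: 5

The array has 5 inversion(s): (0,2), (0,3), (1,2), (1,3), (2,3). Each pair (i,j) satisfies i < j and arr[i] > arr[j].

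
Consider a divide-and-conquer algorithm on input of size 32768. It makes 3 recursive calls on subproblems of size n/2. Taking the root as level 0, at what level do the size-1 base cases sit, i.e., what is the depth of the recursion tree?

For divide and conquer with division factor 2:

Problem sizes at each level:
Level 0: 32768
Level 1: 16384
Level 2: 8192
Level 3: 4096
Level 4: 2048
Level 5: 1024
Level 6: 512
Level 7: 256
Level 8: 128
Level 9: 64
Level 10: 32
Level 11: 16
Level 12: 8
Level 13: 4
Level 14: 2
Level 15: 1

The root is level 0 and the size-1 base case is level 15 (the tree spans levels 0 through 15, i.e. 16 levels counting the root), so the depth is the number of divisions: log_2(32768) = 15

The recursion tree depth is log_2(32768) = 15. At each level, the problem size is divided by 2, so it takes 15 divisions to reduce to a base case of size 1. The algorithm makes 3 recursive calls at each level.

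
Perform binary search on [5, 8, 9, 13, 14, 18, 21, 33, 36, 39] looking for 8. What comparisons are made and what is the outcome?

Binary search for 8 in [5, 8, 9, 13, 14, 18, 21, 33, 36, 39]:

lo=0, hi=9, mid=4, arr[mid]=14 -> 14 > 8, search left half
lo=0, hi=3, mid=1, arr[mid]=8 -> Found target at index 1!

Binary search finds 8 at index 1 after 2 comparisons. The search repeatedly halves the search space by comparing with the middle element.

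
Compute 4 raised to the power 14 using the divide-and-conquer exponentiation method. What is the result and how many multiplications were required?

Computing 4^14 by squaring (build up from 4^1; each line after the first costs one multiplication):

4^1 = 4
4^2 = (4^1)^2 = 4^2 = 16
4^3 = 4 * 4^2 = 4 * 16 = 64
4^6 = (4^3)^2 = 64^2 = 4096
4^7 = 4 * 4^6 = 4 * 4096 = 16384
4^14 = (4^7)^2 = 16384^2 = 268435456

Result: 268435456
Multiplications needed: 5 (5 lines after 4^1)

4^14 = 268435456. Using exponentiation by squaring, this requires 5 multiplications. The key idea: if the exponent is even, square the half-power; if odd, multiply by the base once.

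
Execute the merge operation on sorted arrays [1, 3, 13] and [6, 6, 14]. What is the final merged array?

Merging process:

Compare 1 vs 6: take 1 from left. Merged: [1]
Compare 3 vs 6: take 3 from left. Merged: [1, 3]
Compare 13 vs 6: take 6 from right. Merged: [1, 3, 6]
Compare 13 vs 6: take 6 from right. Merged: [1, 3, 6, 6]
Compare 13 vs 14: take 13 from left. Merged: [1, 3, 6, 6, 13]
Append remaining from right: [14]. Merged: [1, 3, 6, 6, 13, 14]

Final merged array: [1, 3, 6, 6, 13, 14]
Total comparisons: 5

The merged array is [1, 3, 6, 6, 13, 14], requiring 5 comparisons. The merge step runs in O(n) time where n is the total number of elements.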